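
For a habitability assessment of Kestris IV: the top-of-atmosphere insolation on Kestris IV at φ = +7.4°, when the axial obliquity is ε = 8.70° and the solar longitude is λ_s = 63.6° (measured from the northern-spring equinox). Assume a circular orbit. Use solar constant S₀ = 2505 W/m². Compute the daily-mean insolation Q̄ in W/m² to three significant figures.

Solar declination: sin δ = sin ε · sin λ_s = sin 8.70° × sin 63.6° = 0.13549, so δ = +7.787°.
cos H₀ = −tan(+7.4°) tan(+7.787°) = -0.0178, H₀ = 1.5886 rad.
Bracket: H₀ sin φ sin δ + cos φ cos δ sin H₀ = 1.5886×0.12880×0.13549 + 0.99167×0.99078×0.99984 = 0.027723 + 0.982370 = 1.010093.
Q̄ = (S₀/π) × [bracket] = (2505/π) × 1.010093 = 805.4 W/m².

Q̄ ≈ 805 W/m²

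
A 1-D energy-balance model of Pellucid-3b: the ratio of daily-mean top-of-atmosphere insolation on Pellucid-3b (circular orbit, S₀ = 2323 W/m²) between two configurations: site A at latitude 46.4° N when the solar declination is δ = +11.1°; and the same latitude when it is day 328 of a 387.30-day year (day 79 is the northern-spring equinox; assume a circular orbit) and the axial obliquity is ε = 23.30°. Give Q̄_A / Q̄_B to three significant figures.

Q̄_A / Q̄_B ≈ 2.66

— Configuration A (φ=+46.4°):
cos H₀ = −tan(+46.4°) tan(+11.100°) = -0.2060, H₀ = 1.7783 rad.
Bracket: H₀ sin φ sin δ + cos φ cos δ sin H₀ = 1.7783×0.72417×0.19252 + 0.68962×0.98129×0.97855 = 0.247926 + 0.662202 = 0.910128.
Q̄ = (S₀/π) × [bracket] = (2323/π) × 0.910128 = 672.98 W/m².
— Configuration B (φ=+46.4°):
Solar longitude: λ_s = 360° × (328 − 79)/387.30 = 231.448°.
sin δ = sin 23.30° × sin 231.448° = -0.30934, so δ = -18.019°.
cos H₀ = −tan(+46.4°) tan(-18.019°) = 0.3416, H₀ = 1.2222 rad.
Bracket: H₀ sin φ sin δ + cos φ cos δ sin H₀ = 1.2222×0.72417×-0.30934 + 0.68962×0.95095×0.93985 = -0.273791 + 0.616348 = 0.342557.
Q̄ = (S₀/π) × [bracket] = (2323/π) × 0.342557 = 253.30 W/m².
Ratio Q̄_A / Q̄_B = 672.98 / 253.30 = 2.657.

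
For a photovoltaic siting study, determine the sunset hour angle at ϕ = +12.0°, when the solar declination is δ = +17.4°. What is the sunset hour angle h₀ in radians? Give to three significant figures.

h₀ = 1.64 rad

cos h₀ = −tan ϕ · tan δ = −tan(+12.0°) × tan(+17.400°) = -0.0666, so h₀ = 1.6375 rad = 93.82°.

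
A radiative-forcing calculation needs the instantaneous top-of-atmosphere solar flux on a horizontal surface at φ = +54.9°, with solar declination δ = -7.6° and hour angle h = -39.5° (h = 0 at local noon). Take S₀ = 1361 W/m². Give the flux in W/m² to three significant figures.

cos θ_z = sin φ sin δ + cos φ cos δ cos h = -0.108206 + 0.439791 = 0.331585.
Flux = S₀ · cos θ_z = 1361 × 0.331585 = 451.3 W/m².

451 W/m²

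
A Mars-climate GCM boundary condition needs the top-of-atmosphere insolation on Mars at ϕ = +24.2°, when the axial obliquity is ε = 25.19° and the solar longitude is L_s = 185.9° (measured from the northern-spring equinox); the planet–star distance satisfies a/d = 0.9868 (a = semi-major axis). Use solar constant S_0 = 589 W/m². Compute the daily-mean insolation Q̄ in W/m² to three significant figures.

Solar declination: sin δ = sin ε · sin L_s = sin 25.19° × sin 185.9° = -0.04375, so δ = -2.508°.
cos h₀ = −tan(+24.2°) tan(-2.508°) = 0.0197, h₀ = 1.5511 rad.
Bracket: h₀ sin ϕ sin δ + cos ϕ cos δ sin h₀ = 1.5511×0.40992×-0.04375 + 0.91212×0.99904×0.99981 = -0.027817 + 0.911071 = 0.883254.
Inverse-square distance factor (a/d)² = 0.9868² = 0.973774.
Q̄ = (S_0/π) × 0.973774 × [bracket] = (589/π) × 0.973774 × 0.883254 = 161.3 W/m².

Q̄ ≈ 161 W/m²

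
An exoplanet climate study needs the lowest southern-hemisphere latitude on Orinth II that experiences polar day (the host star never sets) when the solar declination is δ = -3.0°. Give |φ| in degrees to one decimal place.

Polar day requires cos H₀ = −tan φ tan δ ≤ −1, i.e. tan φ tan δ ≥ 1.
The boundary is |tan φ| · |tan δ| = 1, so |φ| = 90° − |δ| = 90° − 3.0° = 87.0° in the southern hemisphere.

|φ| = 87.0°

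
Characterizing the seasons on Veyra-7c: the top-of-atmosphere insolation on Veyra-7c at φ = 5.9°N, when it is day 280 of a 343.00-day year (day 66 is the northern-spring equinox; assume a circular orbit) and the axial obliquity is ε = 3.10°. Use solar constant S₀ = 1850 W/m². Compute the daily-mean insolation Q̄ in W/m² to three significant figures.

Q̄ ≈ 582 W/m²

Solar longitude: λ_s = 360° × (280 − 66)/343.00 = 224.606°.
sin δ = sin 3.10° × sin 224.606° = -0.03798, so δ = -2.176°.
cos H₀ = −tan(+5.9°) tan(-2.176°) = 0.0039, H₀ = 1.5669 rad.
Bracket: H₀ sin φ sin δ + cos φ cos δ sin H₀ = 1.5669×0.10279×-0.03798 + 0.99470×0.99928×0.99999 = -0.006117 + 0.993974 = 0.987857.
Q̄ = (S₀/π) × [bracket] = (1850/π) × 0.987857 = 581.7 W/m².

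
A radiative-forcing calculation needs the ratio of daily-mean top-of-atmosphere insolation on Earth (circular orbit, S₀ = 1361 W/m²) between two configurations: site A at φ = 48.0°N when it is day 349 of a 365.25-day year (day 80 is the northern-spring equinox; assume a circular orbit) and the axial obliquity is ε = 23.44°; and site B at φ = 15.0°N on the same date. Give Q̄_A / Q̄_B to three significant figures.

— Configuration A (φ=+48.0°):
Solar longitude: λ_s = 360° × (349 − 80)/365.25 = 265.133°.
sin δ = sin 23.44° × sin 265.133° = -0.39635, so δ = -23.350°.
cos H₀ = −tan(+48.0°) tan(-23.350°) = 0.4795, H₀ = 1.0708 rad.
Bracket: H₀ sin φ sin δ + cos φ cos δ sin H₀ = 1.0708×0.74314×-0.39635 + 0.66913×0.91810×0.87756 = -0.315397 + 0.539110 = 0.223713.
Q̄ = (S₀/π) × [bracket] = (1361/π) × 0.223713 = 96.917 W/m².
— Configuration B (φ=+15.0°):
cos H₀ = −tan(+15.0°) tan(-23.350°) = 0.1157, H₀ = 1.4549 rad.
Bracket: H₀ sin φ sin δ + cos φ cos δ sin H₀ = 1.4549×0.25882×-0.39635 + 0.96593×0.91810×0.99329 = -0.149248 + 0.880870 = 0.731622.
Q̄ = (S₀/π) × [bracket] = (1361/π) × 0.731622 = 316.95 W/m².
Ratio Q̄_A / Q̄_B = 96.917 / 316.95 = 0.3058.

Q̄_A / Q̄_B ≈ 0.306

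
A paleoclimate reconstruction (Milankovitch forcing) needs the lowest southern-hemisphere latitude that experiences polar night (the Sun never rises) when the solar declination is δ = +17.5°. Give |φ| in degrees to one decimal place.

|φ| = 72.5°

Polar night requires cos H₀ = −tan φ tan δ ≥ 1, i.e. tan φ tan δ ≤ −1.
The boundary is |tan φ| · |tan δ| = 1, so |φ| = 90° − |δ| = 90° − 17.5° = 72.5° in the southern hemisphere.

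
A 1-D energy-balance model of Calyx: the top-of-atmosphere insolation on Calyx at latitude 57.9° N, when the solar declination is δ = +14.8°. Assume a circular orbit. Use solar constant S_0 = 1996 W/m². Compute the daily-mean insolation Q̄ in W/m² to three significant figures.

cos h₀ = −tan(+57.9°) tan(+14.800°) = -0.4212, h₀ = 2.0056 rad.
Bracket: h₀ sin ϕ sin δ + cos ϕ cos δ sin h₀ = 2.0056×0.84712×0.25545 + 0.53140×0.96682×0.90697 = 0.434005 + 0.465972 = 0.899977.
Q̄ = (S_0/π) × [bracket] = (1996/π) × 0.899977 = 571.8 W/m².

Q̄ ≈ 572 W/m²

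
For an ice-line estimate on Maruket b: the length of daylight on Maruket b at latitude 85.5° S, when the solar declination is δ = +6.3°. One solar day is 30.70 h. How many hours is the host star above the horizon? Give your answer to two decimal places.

cos H₀ = −tan φ · tan δ = 1.4028 ≥ 1, so the host star never rises (polar night) and H₀ = 0.
Daylight = 2H₀/(2π) × 30.70 h = (0.0000/π) × 30.70 = 0.00 h.

0.00 h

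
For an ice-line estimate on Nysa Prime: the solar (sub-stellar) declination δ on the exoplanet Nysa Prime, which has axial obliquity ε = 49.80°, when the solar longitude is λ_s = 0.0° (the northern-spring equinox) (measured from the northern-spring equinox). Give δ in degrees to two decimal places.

δ = +0.00°

sin δ = sin ε · sin λ_s = sin 49.80° × sin 0.0° = 0.000000.
δ = arcsin(0.000000) = +0.00°.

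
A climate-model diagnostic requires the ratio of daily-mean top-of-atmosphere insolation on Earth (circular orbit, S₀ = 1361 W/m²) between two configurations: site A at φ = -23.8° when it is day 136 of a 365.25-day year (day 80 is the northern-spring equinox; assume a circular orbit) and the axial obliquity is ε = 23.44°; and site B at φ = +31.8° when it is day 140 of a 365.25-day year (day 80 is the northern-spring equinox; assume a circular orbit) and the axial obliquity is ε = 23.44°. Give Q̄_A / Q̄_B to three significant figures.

— Configuration A (φ=-23.8°):
Solar longitude: λ_s = 360° × (136 − 80)/365.25 = 55.195°.
sin δ = sin 23.44° × sin 55.195° = 0.32662, so δ = +19.064°.
cos H₀ = −tan(-23.8°) tan(+19.064°) = 0.1524, H₀ = 1.4178 rad.
Bracket: H₀ sin φ sin δ + cos φ cos δ sin H₀ = 1.4178×-0.40355×0.32662 + 0.91496×0.94515×0.98832 = -0.186877 + 0.854674 = 0.667797.
Q̄ = (S₀/π) × [bracket] = (1361/π) × 0.667797 = 289.30 W/m².
— Configuration B (φ=+31.8°):
Solar longitude: λ_s = 360° × (140 − 80)/365.25 = 59.138°.
sin δ = sin 23.44° × sin 59.138° = 0.34146, so δ = +19.966°.
cos H₀ = −tan(+31.8°) tan(+19.966°) = -0.2253, H₀ = 1.7980 rad.
Bracket: H₀ sin φ sin δ + cos φ cos δ sin H₀ = 1.7980×0.52696×0.34146 + 0.84989×0.93990×0.97430 = 0.323524 + 0.778282 = 1.101806.
Q̄ = (S₀/π) × [bracket] = (1361/π) × 1.101806 = 477.32 W/m².
Ratio Q̄_A / Q̄_B = 289.30 / 477.32 = 0.6061.

Q̄_A / Q̄_B ≈ 0.606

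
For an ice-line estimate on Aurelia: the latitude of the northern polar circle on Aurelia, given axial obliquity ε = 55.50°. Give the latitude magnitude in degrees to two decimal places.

34.50°

The polar circle is the lowest latitude that experiences at least one full rotation of continuous daylight at the northern-summer solstice; it lies at |φ| = 90° − ε = 90° − 55.50° = 34.50°.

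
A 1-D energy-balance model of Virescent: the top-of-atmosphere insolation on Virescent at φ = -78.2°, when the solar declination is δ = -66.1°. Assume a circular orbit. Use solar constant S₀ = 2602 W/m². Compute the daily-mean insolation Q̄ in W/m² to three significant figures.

Q̄ ≈ 2.33e+03 W/m²

cos H₀ = −tan(-78.2°) tan(-66.100°) = -10.8019 ≤ −1 ⇒ polar day, H₀ = π.
Bracket: H₀ sin φ sin δ + cos φ cos δ sin H₀ = 3.1416×-0.97887×-0.91425 + 0.20450×0.40514×0.00000 = 2.811518 + 0.000000 = 2.811518.
Q̄ = (S₀/π) × [bracket] = (2602/π) × 2.811518 = 2329 W/m².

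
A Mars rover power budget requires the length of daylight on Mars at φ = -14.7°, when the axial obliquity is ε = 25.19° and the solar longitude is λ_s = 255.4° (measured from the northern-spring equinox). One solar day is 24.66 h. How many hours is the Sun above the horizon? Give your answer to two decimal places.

13.26 h

Solar declination: sin δ = sin ε · sin λ_s = sin 25.19° × sin 255.4° = -0.41188, so δ = -24.323°.
cos H₀ = −tan φ · tan δ = −tan(-14.7°) × tan(-24.323°) = -0.1186, so H₀ = 1.6897 rad = 96.81°.
Daylight = 2H₀/(2π) × 24.66 h = (1.6897/π) × 24.66 = 13.26 h.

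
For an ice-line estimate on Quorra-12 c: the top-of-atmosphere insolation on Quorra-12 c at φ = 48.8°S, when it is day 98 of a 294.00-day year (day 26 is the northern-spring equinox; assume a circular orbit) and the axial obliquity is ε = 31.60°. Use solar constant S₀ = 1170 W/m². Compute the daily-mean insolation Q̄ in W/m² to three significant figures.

Solar longitude: λ_s = 360° × (98 − 26)/294.00 = 88.163°.
sin δ = sin 31.60° × sin 88.163° = 0.52372, so δ = +31.582°.
cos H₀ = −tan(-48.8°) tan(+31.582°) = 0.7022, H₀ = 0.7923 rad.
Bracket: H₀ sin φ sin δ + cos φ cos δ sin H₀ = 0.7923×-0.75241×0.52372 + 0.65869×0.85189×0.71194 = -0.312208 + 0.399492 = 0.087284.
Q̄ = (S₀/π) × [bracket] = (1170/π) × 0.087284 = 32.51 W/m².

Q̄ ≈ 32.5 W/m²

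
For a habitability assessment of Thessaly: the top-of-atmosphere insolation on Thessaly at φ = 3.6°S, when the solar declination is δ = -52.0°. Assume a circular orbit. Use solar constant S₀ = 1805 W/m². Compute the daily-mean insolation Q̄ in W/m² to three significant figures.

Q̄ ≈ 399 W/m²

cos H₀ = −tan(-3.6°) tan(-52.000°) = -0.0805, H₀ = 1.6514 rad.
Bracket: H₀ sin φ sin δ + cos φ cos δ sin H₀ = 1.6514×-0.06279×-0.78801 + 0.99803×0.61566×0.99675 = 0.081710 + 0.612450 = 0.694160.
Q̄ = (S₀/π) × [bracket] = (1805/π) × 0.694160 = 398.8 W/m².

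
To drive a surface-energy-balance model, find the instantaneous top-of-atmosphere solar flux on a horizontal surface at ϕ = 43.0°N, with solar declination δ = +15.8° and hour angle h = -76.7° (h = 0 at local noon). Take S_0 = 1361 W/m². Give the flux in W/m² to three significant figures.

cos θ_z = sin ϕ sin δ + cos ϕ cos δ cos h = 0.185695 + 0.161891 = 0.347586.
Flux = S_0 · cos θ_z = 1361 × 0.347586 = 473.1 W/m².

473 W/m²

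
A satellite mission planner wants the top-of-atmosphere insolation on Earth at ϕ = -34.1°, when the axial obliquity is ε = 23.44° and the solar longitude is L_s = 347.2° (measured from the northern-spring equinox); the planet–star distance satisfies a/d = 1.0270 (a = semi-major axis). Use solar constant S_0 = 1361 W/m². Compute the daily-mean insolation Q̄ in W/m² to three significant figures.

Q̄ ≈ 413 W/m²

Solar declination: sin δ = sin ε · sin L_s = sin 23.44° × sin 347.2° = -0.08813, so δ = -5.056°.
cos h₀ = −tan(-34.1°) tan(-5.056°) = -0.0599, h₀ = 1.6307 rad.
Bracket: h₀ sin ϕ sin δ + cos ϕ cos δ sin h₀ = 1.6307×-0.56064×-0.08813 + 0.82806×0.99611×0.99820 = 0.080572 + 0.823354 = 0.903926.
Inverse-square distance factor (a/d)² = 1.0270² = 1.054729.
Q̄ = (S_0/π) × 1.054729 × [bracket] = (1361/π) × 1.054729 × 0.903926 = 413.0 W/m².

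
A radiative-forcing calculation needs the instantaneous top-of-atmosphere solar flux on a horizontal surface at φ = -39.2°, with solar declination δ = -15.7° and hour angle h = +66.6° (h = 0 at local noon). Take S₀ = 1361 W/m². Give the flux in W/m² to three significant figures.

636 W/m²

cos θ_z = sin φ sin δ + cos φ cos δ cos h = 0.171027 + 0.296285 = 0.467312.
Flux = S₀ · cos θ_z = 1361 × 0.467312 = 636.0 W/m².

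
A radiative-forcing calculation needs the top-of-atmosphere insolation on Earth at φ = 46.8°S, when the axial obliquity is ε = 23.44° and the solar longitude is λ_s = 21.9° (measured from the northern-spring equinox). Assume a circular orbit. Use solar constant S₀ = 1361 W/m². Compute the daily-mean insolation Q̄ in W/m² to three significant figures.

Q̄ ≈ 223 W/m²

Solar declination: sin δ = sin ε · sin λ_s = sin 23.44° × sin 21.9° = 0.14837, so δ = +8.532°.
cos H₀ = −tan(-46.8°) tan(+8.532°) = 0.1598, H₀ = 1.4103 rad.
Bracket: H₀ sin φ sin δ + cos φ cos δ sin H₀ = 1.4103×-0.72897×0.14837 + 0.68455×0.98893×0.98715 = -0.152534 + 0.668273 = 0.515739.
Q̄ = (S₀/π) × [bracket] = (1361/π) × 0.515739 = 223.4 W/m².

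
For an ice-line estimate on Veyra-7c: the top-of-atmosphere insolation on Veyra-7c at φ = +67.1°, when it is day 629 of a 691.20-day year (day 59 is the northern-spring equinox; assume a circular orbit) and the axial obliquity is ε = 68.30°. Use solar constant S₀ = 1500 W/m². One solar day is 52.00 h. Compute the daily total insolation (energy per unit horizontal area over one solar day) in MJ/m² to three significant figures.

Solar longitude: λ_s = 360° × (629 − 59)/691.20 = 296.875°.
sin δ = sin 68.30° × sin 296.875° = -0.82878, so δ = -55.974°.
cos H₀ = −tan(+67.1°) tan(-55.974°) = 3.5062 ≥ 1 ⇒ polar night, H₀ = 0 and Q̄ = 0.
Daily total = Q̄ × 52.00 h × 3600 s/h = 0.00 MJ/m².

0.00 MJ/m²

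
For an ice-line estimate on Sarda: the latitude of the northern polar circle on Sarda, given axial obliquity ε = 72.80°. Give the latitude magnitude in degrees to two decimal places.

17.20°

The polar circle is the lowest latitude that experiences at least one full rotation of continuous daylight at the northern-summer solstice; it lies at |φ| = 90° − ε = 90° − 72.80° = 17.20°.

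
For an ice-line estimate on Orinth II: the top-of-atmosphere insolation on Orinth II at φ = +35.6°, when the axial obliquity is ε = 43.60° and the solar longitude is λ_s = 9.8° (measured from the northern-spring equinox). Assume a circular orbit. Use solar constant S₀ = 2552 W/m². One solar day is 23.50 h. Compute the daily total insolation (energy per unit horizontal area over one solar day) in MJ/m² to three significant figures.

Solar declination: sin δ = sin ε · sin λ_s = sin 43.60° × sin 9.8° = 0.11738, so δ = +6.741°.
cos H₀ = −tan(+35.6°) tan(+6.741°) = -0.0846, H₀ = 1.6555 rad.
Bracket: H₀ sin φ sin δ + cos φ cos δ sin H₀ = 1.6555×0.58212×0.11738 + 0.81310×0.99309×0.99641 = 0.113119 + 0.804583 = 0.917702.
Q̄ = (S₀/π) × [bracket] = (2552/π) × 0.917702 = 745.47 W/m².
Daily total = Q̄ × 23.50 h × 3600 s/h = 745.47 × 23.50 × 3600 / 10⁶ = 63.07 MJ/m².

63.1 MJ/m²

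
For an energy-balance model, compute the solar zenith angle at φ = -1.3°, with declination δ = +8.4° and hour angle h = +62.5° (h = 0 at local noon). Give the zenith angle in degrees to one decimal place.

cos θ_z = sin φ sin δ + cos φ cos δ cos h = -0.003314 + 0.456678 = 0.453364.
θ_z = arccos(0.453364) = 63.0°.

θ_z = 63.0°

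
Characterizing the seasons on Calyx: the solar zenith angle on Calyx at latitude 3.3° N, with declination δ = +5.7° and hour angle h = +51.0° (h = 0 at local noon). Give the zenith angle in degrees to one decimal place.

θ_z = 50.9°

cos θ_z = sin φ sin δ + cos φ cos δ cos h = 0.005717 + 0.625170 = 0.630887.
θ_z = arccos(0.630887) = 50.9°.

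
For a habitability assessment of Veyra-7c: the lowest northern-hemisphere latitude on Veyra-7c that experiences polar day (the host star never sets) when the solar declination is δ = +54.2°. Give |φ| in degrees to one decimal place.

Polar day requires cos H₀ = −tan φ tan δ ≤ −1, i.e. tan φ tan δ ≥ 1.
The boundary is |tan φ| · |tan δ| = 1, so |φ| = 90° − |δ| = 90° − 54.2° = 35.8° in the northern hemisphere.

|φ| = 35.8°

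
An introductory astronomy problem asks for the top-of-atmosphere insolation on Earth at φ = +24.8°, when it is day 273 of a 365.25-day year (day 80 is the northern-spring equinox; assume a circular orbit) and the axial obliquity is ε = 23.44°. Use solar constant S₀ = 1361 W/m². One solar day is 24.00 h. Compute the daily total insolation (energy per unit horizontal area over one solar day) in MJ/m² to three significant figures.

Solar longitude: λ_s = 360° × (273 − 80)/365.25 = 190.226°.
sin δ = sin 23.44° × sin 190.226° = -0.07062, so δ = -4.050°.
cos H₀ = −tan(+24.8°) tan(-4.050°) = 0.0327, H₀ = 1.5381 rad.
Bracket: H₀ sin φ sin δ + cos φ cos δ sin H₀ = 1.5381×0.41945×-0.07062 + 0.90778×0.99750×0.99946 = -0.045561 + 0.905022 = 0.859461.
Q̄ = (S₀/π) × [bracket] = (1361/π) × 0.859461 = 372.34 W/m².
Daily total = Q̄ × 24.00 h × 3600 s/h = 372.34 × 24.00 × 3600 / 10⁶ = 32.17 MJ/m².

32.2 MJ/m²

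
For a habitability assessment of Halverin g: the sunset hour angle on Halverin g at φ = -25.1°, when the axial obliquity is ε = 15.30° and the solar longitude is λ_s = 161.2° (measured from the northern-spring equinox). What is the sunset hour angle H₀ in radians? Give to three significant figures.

Solar declination: sin δ = sin ε · sin λ_s = sin 15.30° × sin 161.2° = 0.08504, so δ = +4.878°.
cos H₀ = −tan φ · tan δ = −tan(-25.1°) × tan(+4.878°) = 0.0400, so H₀ = 1.5308 rad = 87.71°.

H₀ = 1.53 rad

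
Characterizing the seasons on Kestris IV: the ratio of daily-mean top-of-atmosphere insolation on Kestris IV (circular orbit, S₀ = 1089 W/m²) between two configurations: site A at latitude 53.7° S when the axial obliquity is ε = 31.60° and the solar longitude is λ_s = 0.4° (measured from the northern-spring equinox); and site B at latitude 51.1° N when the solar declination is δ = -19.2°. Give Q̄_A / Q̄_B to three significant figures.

Q̄_A / Q̄_B ≈ 2.38

— Configuration A (φ=-53.7°):
Solar declination: sin δ = sin ε · sin λ_s = sin 31.60° × sin 0.4° = 0.00366, so δ = +0.210°.
cos H₀ = −tan(-53.7°) tan(+0.210°) = 0.0050, H₀ = 1.5658 rad.
Bracket: H₀ sin φ sin δ + cos φ cos δ sin H₀ = 1.5658×-0.80593×0.00366 + 0.59201×0.99999×0.99999 = -0.004619 + 0.591998 = 0.587379.
Q̄ = (S₀/π) × [bracket] = (1089/π) × 0.587379 = 203.61 W/m².
— Configuration B (φ=+51.1°):
cos H₀ = −tan(+51.1°) tan(-19.200°) = 0.4316, H₀ = 1.1246 rad.
Bracket: H₀ sin φ sin δ + cos φ cos δ sin H₀ = 1.1246×0.77824×-0.32887 + 0.62796×0.94438×0.90208 = -0.287830 + 0.534963 = 0.247133.
Q̄ = (S₀/π) × [bracket] = (1089/π) × 0.247133 = 85.666 W/m².
Ratio Q̄_A / Q̄_B = 203.61 / 85.666 = 2.377.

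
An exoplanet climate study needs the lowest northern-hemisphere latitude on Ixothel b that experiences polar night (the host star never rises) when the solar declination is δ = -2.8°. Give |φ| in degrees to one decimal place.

|φ| = 87.2°

Polar night requires cos H₀ = −tan φ tan δ ≥ 1, i.e. tan φ tan δ ≤ −1.
The boundary is |tan φ| · |tan δ| = 1, so |φ| = 90° − |δ| = 90° − 2.8° = 87.2° in the northern hemisphere.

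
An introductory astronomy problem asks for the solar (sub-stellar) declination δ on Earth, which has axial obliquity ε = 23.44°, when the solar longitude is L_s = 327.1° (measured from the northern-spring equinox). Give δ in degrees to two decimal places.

δ = -12.48°

sin δ = sin ε · sin L_s = sin 23.44° × sin 327.1° = -0.216069.
δ = arcsin(-0.216069) = -12.48°.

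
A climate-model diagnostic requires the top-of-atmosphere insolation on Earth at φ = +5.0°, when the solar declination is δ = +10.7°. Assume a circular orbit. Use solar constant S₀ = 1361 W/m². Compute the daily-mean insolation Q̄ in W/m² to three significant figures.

Q̄ ≈ 435 W/m²

cos H₀ = −tan(+5.0°) tan(+10.700°) = -0.0165, H₀ = 1.5873 rad.
Bracket: H₀ sin φ sin δ + cos φ cos δ sin H₀ = 1.5873×0.08716×0.18567 + 0.99619×0.98261×0.99986 = 0.025687 + 0.978729 = 1.004416.
Q̄ = (S₀/π) × [bracket] = (1361/π) × 1.004416 = 435.1 W/m².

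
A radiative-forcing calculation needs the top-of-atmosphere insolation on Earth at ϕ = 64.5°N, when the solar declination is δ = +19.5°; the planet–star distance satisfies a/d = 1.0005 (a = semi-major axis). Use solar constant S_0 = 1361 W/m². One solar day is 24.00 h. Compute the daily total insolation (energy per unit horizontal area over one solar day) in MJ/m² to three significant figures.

cos h₀ = −tan(+64.5°) tan(+19.500°) = -0.7424, h₀ = 2.4075 rad.
Bracket: h₀ sin ϕ sin δ + cos ϕ cos δ sin h₀ = 2.4075×0.90259×0.33381 + 0.43051×0.94264×0.66993 = 0.725364 + 0.271868 = 0.997232.
Inverse-square distance factor (a/d)² = 1.0005² = 1.001000.
Q̄ = (S_0/π) × 1.001000 × [bracket] = (1361/π) × 1.001000 × 0.997232 = 432.45 W/m².
Daily total = Q̄ × 24.00 h × 3600 s/h = 432.45 × 24.00 × 3600 / 10⁶ = 37.36 MJ/m².

37.4 MJ/m²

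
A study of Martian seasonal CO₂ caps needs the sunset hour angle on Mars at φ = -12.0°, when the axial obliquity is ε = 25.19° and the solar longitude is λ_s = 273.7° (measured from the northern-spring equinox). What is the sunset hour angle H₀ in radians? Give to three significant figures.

H₀ = 1.67 rad

Solar declination: sin δ = sin ε · sin λ_s = sin 25.19° × sin 273.7° = -0.42473, so δ = -25.134°.
cos H₀ = −tan φ · tan δ = −tan(-12.0°) × tan(-25.134°) = -0.0997, so H₀ = 1.6707 rad = 95.72°.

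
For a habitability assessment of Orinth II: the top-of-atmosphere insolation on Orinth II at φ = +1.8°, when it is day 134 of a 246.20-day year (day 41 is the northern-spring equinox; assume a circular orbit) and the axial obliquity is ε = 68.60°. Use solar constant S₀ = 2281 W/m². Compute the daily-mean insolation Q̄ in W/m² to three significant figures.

Q̄ ≈ 577 W/m²

Solar longitude: λ_s = 360° × (134 − 41)/246.20 = 135.987°.
sin δ = sin 68.60° × sin 135.987° = 0.64692, so δ = +40.310°.
cos H₀ = −tan(+1.8°) tan(+40.310°) = -0.0267, H₀ = 1.5975 rad.
Bracket: H₀ sin φ sin δ + cos φ cos δ sin H₀ = 1.5975×0.03141×0.64692 + 0.99951×0.76256×0.99964 = 0.032461 + 0.761912 = 0.794373.
Q̄ = (S₀/π) × [bracket] = (2281/π) × 0.794373 = 576.8 W/m².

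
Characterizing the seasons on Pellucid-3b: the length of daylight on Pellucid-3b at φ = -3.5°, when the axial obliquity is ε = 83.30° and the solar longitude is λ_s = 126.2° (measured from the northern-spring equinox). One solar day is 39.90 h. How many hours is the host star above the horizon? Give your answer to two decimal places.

Solar declination: sin δ = sin ε · sin λ_s = sin 83.30° × sin 126.2° = 0.80145, so δ = +53.269°.
cos H₀ = −tan φ · tan δ = −tan(-3.5°) × tan(+53.269°) = 0.0820, so H₀ = 1.4887 rad = 85.30°.
Daylight = 2H₀/(2π) × 39.90 h = (1.4887/π) × 39.90 = 18.91 h.

18.91 h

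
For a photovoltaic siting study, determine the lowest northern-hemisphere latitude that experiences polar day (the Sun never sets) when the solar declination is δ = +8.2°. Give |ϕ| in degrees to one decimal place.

|ϕ| = 81.8°

Polar day requires cos h₀ = −tan ϕ tan δ ≤ −1, i.e. tan ϕ tan δ ≥ 1.
The boundary is |tan ϕ| · |tan δ| = 1, so |ϕ| = 90° − |δ| = 90° − 8.2° = 81.8° in the northern hemisphere.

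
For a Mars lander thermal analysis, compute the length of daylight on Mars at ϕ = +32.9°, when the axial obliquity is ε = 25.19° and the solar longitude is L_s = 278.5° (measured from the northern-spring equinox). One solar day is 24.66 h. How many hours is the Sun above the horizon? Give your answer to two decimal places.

9.94 h

Solar declination: sin δ = sin ε · sin L_s = sin 25.19° × sin 278.5° = -0.42095, so δ = -24.894°.
cos h₀ = −tan ϕ · tan δ = −tan(+32.9°) × tan(-24.894°) = 0.3002, so h₀ = 1.2659 rad = 72.53°.
Daylight = 2h₀/(2π) × 24.66 h = (1.2659/π) × 24.66 = 9.94 h.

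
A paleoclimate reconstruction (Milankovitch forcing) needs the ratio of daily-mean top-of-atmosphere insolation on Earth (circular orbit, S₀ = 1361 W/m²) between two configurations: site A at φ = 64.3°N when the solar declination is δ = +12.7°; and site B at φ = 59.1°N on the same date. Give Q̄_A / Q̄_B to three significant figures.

Q̄_A / Q̄_B ≈ 0.938

— Configuration A (φ=+64.3°):
cos H₀ = −tan(+64.3°) tan(+12.700°) = -0.4683, H₀ = 2.0581 rad.
Bracket: H₀ sin φ sin δ + cos φ cos δ sin H₀ = 2.0581×0.90108×0.21985 + 0.43366×0.97553×0.88359 = 0.407715 + 0.373801 = 0.781516.
Q̄ = (S₀/π) × [bracket] = (1361/π) × 0.781516 = 338.57 W/m².
— Configuration B (φ=+59.1°):
cos H₀ = −tan(+59.1°) tan(+12.700°) = -0.3765, H₀ = 1.9569 rad.
Bracket: H₀ sin φ sin δ + cos φ cos δ sin H₀ = 1.9569×0.85806×0.21985 + 0.51354×0.97553×0.92640 = 0.369158 + 0.464102 = 0.833260.
Q̄ = (S₀/π) × [bracket] = (1361/π) × 0.833260 = 360.98 W/m².
Ratio Q̄_A / Q̄_B = 338.57 / 360.98 = 0.9379.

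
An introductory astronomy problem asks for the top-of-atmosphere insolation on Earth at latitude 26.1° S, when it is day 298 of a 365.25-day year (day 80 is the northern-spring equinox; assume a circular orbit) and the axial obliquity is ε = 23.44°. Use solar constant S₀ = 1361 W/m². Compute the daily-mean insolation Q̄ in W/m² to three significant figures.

Solar longitude: λ_s = 360° × (298 − 80)/365.25 = 214.867°.
sin δ = sin 23.44° × sin 214.867° = -0.22740, so δ = -13.144°.
cos H₀ = −tan(-26.1°) tan(-13.144°) = -0.1144, H₀ = 1.6854 rad.
Bracket: H₀ sin φ sin δ + cos φ cos δ sin H₀ = 1.6854×-0.43994×-0.22740 + 0.89803×0.97380×0.99343 = 0.168611 + 0.868756 = 1.037367.
Q̄ = (S₀/π) × [bracket] = (1361/π) × 1.037367 = 449.4 W/m².

Q̄ ≈ 449 W/m²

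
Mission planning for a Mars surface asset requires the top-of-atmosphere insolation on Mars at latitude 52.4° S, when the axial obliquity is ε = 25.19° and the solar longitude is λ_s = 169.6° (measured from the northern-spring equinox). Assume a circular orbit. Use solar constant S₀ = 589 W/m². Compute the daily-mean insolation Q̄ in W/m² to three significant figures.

Q̄ ≈ 96.7 W/m²

Solar declination: sin δ = sin ε · sin λ_s = sin 25.19° × sin 169.6° = 0.07683, so δ = +4.407°.
cos H₀ = −tan(-52.4°) tan(+4.407°) = 0.1001, H₀ = 1.4706 rad.
Bracket: H₀ sin φ sin δ + cos φ cos δ sin H₀ = 1.4706×-0.79229×0.07683 + 0.61015×0.99704×0.99498 = -0.089518 + 0.605290 = 0.515772.
Q̄ = (S₀/π) × [bracket] = (589/π) × 0.515772 = 96.70 W/m².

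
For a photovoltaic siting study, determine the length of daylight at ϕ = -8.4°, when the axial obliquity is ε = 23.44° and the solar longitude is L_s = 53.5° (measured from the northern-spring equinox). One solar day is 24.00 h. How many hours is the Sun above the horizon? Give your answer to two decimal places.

Solar declination: sin δ = sin ε · sin L_s = sin 23.44° × sin 53.5° = 0.31977, so δ = +18.649°.
cos h₀ = −tan ϕ · tan δ = −tan(-8.4°) × tan(+18.649°) = 0.0498, so h₀ = 1.5209 rad = 87.14°.
Daylight = 2h₀/(2π) × 24.00 h = (1.5209/π) × 24.00 = 11.62 h.

11.62 h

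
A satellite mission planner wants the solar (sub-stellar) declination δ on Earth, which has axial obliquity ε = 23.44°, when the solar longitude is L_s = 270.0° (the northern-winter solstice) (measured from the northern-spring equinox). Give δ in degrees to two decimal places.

δ = -23.44°

sin δ = sin ε · sin L_s = sin 23.44° × sin 270.0° = -0.397789.
δ = arcsin(-0.397789) = -23.44°.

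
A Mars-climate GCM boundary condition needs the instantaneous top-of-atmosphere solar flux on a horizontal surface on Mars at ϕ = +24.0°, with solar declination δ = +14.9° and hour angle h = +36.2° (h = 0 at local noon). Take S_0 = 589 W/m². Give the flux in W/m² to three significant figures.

481 W/m²

cos θ_z = sin ϕ sin δ + cos ϕ cos δ cos h = 0.104585 + 0.712408 = 0.816993.
Flux = S_0 · cos θ_z = 589 × 0.816993 = 481.2 W/m².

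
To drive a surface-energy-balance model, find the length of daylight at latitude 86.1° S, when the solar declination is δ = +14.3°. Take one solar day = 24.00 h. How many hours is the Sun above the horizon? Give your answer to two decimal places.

0.00 h

cos h₀ = −tan ϕ · tan δ = 3.7390 ≥ 1, so the Sun never rises (polar night) and h₀ = 0.
Daylight = 2h₀/(2π) × 24.00 h = (0.0000/π) × 24.00 = 0.00 h.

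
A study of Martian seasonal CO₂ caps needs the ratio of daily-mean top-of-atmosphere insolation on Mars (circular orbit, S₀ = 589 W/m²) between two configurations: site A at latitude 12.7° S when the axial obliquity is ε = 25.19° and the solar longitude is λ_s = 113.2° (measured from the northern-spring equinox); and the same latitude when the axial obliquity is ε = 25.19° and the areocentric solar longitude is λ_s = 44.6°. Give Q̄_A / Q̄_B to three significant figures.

Q̄_A / Q̄_B ≈ 0.924

— Configuration A (φ=-12.7°):
Solar declination: sin δ = sin ε · sin λ_s = sin 25.19° × sin 113.2° = 0.39120, so δ = +23.029°.
cos H₀ = −tan(-12.7°) tan(+23.029°) = 0.0958, H₀ = 1.4749 rad.
Bracket: H₀ sin φ sin δ + cos φ cos δ sin H₀ = 1.4749×-0.21985×0.39120 + 0.97553×0.92030×0.99540 = -0.126849 + 0.893650 = 0.766801.
Q̄ = (S₀/π) × [bracket] = (589/π) × 0.766801 = 143.76 W/m².
— Configuration B (φ=-12.7°):
sin δ = sin 25.19° × sin 44.6° = 0.29885, so δ = +17.389°.
cos H₀ = −tan(-12.7°) tan(+17.389°) = 0.0706, H₀ = 1.5002 rad.
Bracket: H₀ sin φ sin δ + cos φ cos δ sin H₀ = 1.5002×-0.21985×0.29885 + 0.97553×0.95430×0.99751 = -0.098566 + 0.928630 = 0.830064.
Q̄ = (S₀/π) × [bracket] = (589/π) × 0.830064 = 155.62 W/m².
Ratio Q̄_A / Q̄_B = 143.76 / 155.62 = 0.9238.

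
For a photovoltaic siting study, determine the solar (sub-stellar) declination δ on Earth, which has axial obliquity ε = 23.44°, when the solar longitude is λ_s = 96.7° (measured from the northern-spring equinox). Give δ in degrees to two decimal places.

sin δ = sin ε · sin λ_s = sin 23.44° × sin 96.7° = 0.395072.
δ = arcsin(0.395072) = +23.27°.

δ = +23.27°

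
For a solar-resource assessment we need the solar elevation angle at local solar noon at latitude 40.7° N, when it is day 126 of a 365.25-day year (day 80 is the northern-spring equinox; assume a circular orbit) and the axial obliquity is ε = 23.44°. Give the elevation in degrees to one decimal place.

65.7°

Solar longitude: λ_s = 360° × (126 − 80)/365.25 = 45.339°.
sin δ = sin 23.44° × sin 45.339° = 0.28294, so δ = +16.436°.
At local noon the hour angle is zero, so the zenith angle equals |φ − δ| = |+40.7° − (+16.436°)| = 24.264°.
Elevation = 90° − 24.264° = 65.7°.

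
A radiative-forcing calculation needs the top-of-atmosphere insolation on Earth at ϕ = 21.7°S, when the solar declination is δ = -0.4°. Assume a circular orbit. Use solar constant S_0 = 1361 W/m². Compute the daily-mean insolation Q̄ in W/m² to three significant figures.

cos h₀ = −tan(-21.7°) tan(-0.400°) = -0.0028, h₀ = 1.5736 rad.
Bracket: h₀ sin ϕ sin δ + cos ϕ cos δ sin h₀ = 1.5736×-0.36975×-0.00698 + 0.92913×0.99998×1.00000 = 0.004061 + 0.929111 = 0.933172.
Q̄ = (S_0/π) × [bracket] = (1361/π) × 0.933172 = 404.3 W/m².

Q̄ ≈ 404 W/m²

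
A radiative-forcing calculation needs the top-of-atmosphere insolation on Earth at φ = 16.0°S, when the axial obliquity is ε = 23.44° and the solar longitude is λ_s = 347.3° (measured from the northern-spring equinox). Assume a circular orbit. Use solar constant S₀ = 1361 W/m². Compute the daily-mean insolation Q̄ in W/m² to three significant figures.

Q̄ ≈ 431 W/m²

Solar declination: sin δ = sin ε · sin λ_s = sin 23.44° × sin 347.3° = -0.08745, so δ = -5.017°.
cos H₀ = −tan(-16.0°) tan(-5.017°) = -0.0252, H₀ = 1.5960 rad.
Bracket: H₀ sin φ sin δ + cos φ cos δ sin H₀ = 1.5960×-0.27564×-0.08745 + 0.96126×0.99617×0.99968 = 0.038471 + 0.957272 = 0.995743.
Q̄ = (S₀/π) × [bracket] = (1361/π) × 0.995743 = 431.4 W/m².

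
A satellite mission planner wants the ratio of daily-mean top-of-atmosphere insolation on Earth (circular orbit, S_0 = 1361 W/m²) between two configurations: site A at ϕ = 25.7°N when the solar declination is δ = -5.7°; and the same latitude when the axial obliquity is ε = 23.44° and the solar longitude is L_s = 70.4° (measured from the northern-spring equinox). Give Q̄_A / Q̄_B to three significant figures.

— Configuration A (ϕ=+25.7°):
cos h₀ = −tan(+25.7°) tan(-5.700°) = 0.0480, h₀ = 1.5227 rad.
Bracket: h₀ sin ϕ sin δ + cos ϕ cos δ sin h₀ = 1.5227×0.43366×-0.09932 + 0.90108×0.99506×0.99885 = -0.065584 + 0.895598 = 0.830014.
Q̄ = (S_0/π) × [bracket] = (1361/π) × 0.830014 = 359.58 W/m².
— Configuration B (ϕ=+25.7°):
Solar declination: sin δ = sin ε · sin L_s = sin 23.44° × sin 70.4° = 0.37474, so δ = +22.008°.
cos h₀ = −tan(+25.7°) tan(+22.008°) = -0.1945, h₀ = 1.7666 rad.
Bracket: h₀ sin ϕ sin δ + cos ϕ cos δ sin h₀ = 1.7666×0.43366×0.37474 + 0.90108×0.92713×0.98090 = 0.287090 + 0.819462 = 1.106552.
Q̄ = (S_0/π) × [bracket] = (1361/π) × 1.106552 = 479.38 W/m².
Ratio Q̄_A / Q̄_B = 359.58 / 479.38 = 0.7501.

Q̄_A / Q̄_B ≈ 0.750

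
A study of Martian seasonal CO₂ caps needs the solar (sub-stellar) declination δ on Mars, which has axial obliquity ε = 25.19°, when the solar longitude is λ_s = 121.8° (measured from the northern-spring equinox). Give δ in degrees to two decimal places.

δ = +21.21°

sin δ = sin ε · sin λ_s = sin 25.19° × sin 121.8° = 0.361732.
δ = arcsin(0.361732) = +21.21°.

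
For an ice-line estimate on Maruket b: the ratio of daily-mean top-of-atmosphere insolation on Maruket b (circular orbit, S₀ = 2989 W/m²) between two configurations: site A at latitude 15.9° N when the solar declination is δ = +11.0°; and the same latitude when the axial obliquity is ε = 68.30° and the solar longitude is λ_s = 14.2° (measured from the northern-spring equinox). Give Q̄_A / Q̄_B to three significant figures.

Q̄_A / Q̄_B ≈ 0.991

— Configuration A (φ=+15.9°):
cos H₀ = −tan(+15.9°) tan(+11.000°) = -0.0554, H₀ = 1.6262 rad.
Bracket: H₀ sin φ sin δ + cos φ cos δ sin H₀ = 1.6262×0.27396×0.19081 + 0.96174×0.98163×0.99847 = 0.085008 + 0.942628 = 1.027636.
Q̄ = (S₀/π) × [bracket] = (2989/π) × 1.027636 = 977.72 W/m².
— Configuration B (φ=+15.9°):
Solar declination: sin δ = sin ε · sin λ_s = sin 68.30° × sin 14.2° = 0.22792, so δ = +13.175°.
cos H₀ = −tan(+15.9°) tan(+13.175°) = -0.0667, H₀ = 1.6375 rad.
Bracket: H₀ sin φ sin δ + cos φ cos δ sin H₀ = 1.6375×0.27396×0.22792 + 0.96174×0.97368×0.99777 = 0.102247 + 0.934339 = 1.036586.
Q̄ = (S₀/π) × [bracket] = (2989/π) × 1.036586 = 986.24 W/m².
Ratio Q̄_A / Q̄_B = 977.72 / 986.24 = 0.9914.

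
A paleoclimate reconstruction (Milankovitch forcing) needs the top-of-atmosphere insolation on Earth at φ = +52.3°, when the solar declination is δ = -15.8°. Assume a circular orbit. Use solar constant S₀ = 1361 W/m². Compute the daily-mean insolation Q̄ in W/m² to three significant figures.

Q̄ ≈ 126 W/m²

cos H₀ = −tan(+52.3°) tan(-15.800°) = 0.3661, H₀ = 1.1960 rad.
Bracket: H₀ sin φ sin δ + cos φ cos δ sin H₀ = 1.1960×0.79122×-0.27228 + 0.61153×0.96222×0.93057 = -0.257658 + 0.547572 = 0.289914.
Q̄ = (S₀/π) × [bracket] = (1361/π) × 0.289914 = 125.6 W/m².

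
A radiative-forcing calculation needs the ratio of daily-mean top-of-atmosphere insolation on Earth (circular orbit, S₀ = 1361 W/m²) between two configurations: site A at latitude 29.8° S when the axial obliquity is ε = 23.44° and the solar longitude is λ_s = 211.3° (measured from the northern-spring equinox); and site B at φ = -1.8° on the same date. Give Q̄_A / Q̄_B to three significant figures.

— Configuration A (φ=-29.8°):
Solar declination: sin δ = sin ε · sin λ_s = sin 23.44° × sin 211.3° = -0.20666, so δ = -11.927°.
cos H₀ = −tan(-29.8°) tan(-11.927°) = -0.1210, H₀ = 1.6921 rad.
Bracket: H₀ sin φ sin δ + cos φ cos δ sin H₀ = 1.6921×-0.49697×-0.20666 + 0.86777×0.97841×0.99266 = 0.173785 + 0.842803 = 1.016588.
Q̄ = (S₀/π) × [bracket] = (1361/π) × 1.016588 = 440.41 W/m².
— Configuration B (φ=-1.8°):
cos H₀ = −tan(-1.8°) tan(-11.927°) = -0.0066, H₀ = 1.5774 rad.
Bracket: H₀ sin φ sin δ + cos φ cos δ sin H₀ = 1.5774×-0.03141×-0.20666 + 0.99951×0.97841×0.99998 = 0.010239 + 0.977911 = 0.988150.
Q̄ = (S₀/π) × [bracket] = (1361/π) × 0.988150 = 428.09 W/m².
Ratio Q̄_A / Q̄_B = 440.41 / 428.09 = 1.029.

Q̄_A / Q̄_B ≈ 1.03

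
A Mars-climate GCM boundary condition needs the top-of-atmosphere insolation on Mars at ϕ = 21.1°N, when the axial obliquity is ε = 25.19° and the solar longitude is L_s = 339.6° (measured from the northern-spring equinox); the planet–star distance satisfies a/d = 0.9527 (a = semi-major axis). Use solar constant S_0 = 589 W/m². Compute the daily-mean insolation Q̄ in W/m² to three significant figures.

Solar declination: sin δ = sin ε · sin L_s = sin 25.19° × sin 339.6° = -0.14836, so δ = -8.532°.
cos h₀ = −tan(+21.1°) tan(-8.532°) = 0.0579, h₀ = 1.5129 rad.
Bracket: h₀ sin ϕ sin δ + cos ϕ cos δ sin h₀ = 1.5129×0.36000×-0.14836 + 0.93295×0.98893×0.99832 = -0.080803 + 0.921072 = 0.840269.
Inverse-square distance factor (a/d)² = 0.9527² = 0.907637.
Q̄ = (S_0/π) × 0.907637 × [bracket] = (589/π) × 0.907637 × 0.840269 = 143.0 W/m².

Q̄ ≈ 143 W/m²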